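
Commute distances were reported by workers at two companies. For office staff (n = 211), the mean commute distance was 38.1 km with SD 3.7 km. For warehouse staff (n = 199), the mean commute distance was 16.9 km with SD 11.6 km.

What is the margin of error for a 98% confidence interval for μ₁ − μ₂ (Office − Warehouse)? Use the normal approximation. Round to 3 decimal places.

Standard errors of each mean: 3.7/√211 = 0.2547 and 11.6/√199 = 0.8223.
SE(x̄₁ − x̄₂) = √(0.2547² + 0.8223²) = 0.8608 for independent samples with unequal variances.
With z* = 2.326, the margin is 2.326 × 0.8608 = 2.0022.

2.002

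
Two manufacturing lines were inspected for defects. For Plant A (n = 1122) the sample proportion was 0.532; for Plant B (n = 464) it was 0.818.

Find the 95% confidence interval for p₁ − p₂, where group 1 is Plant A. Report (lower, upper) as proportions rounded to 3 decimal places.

Each SE is √(p̂(1−p̂)/n): √(0.5320·0.4680/1122) = 0.01490 and √(0.8180·0.1820/464) = 0.01791.
SE(p̂₁ − p̂₂) = √(SE₁² + SE₂²) = √(0.00022201 + 0.0003207681) = 0.02330, since the two samples are independent.
At 95% confidence z* = 1.960; margin = 1.960 × 0.02330 = 0.04567.
The difference is 0.5320 − 0.8180 = -0.2860, so the interval is -0.2860 ± 0.04567 = (-0.332, -0.240).

(-0.332, -0.240)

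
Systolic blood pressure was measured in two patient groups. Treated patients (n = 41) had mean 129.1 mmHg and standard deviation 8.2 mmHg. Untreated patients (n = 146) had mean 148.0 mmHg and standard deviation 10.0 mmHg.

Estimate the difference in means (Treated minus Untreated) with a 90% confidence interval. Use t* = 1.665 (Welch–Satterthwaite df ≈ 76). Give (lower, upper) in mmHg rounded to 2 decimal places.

Per-group SEs: s₁/√n₁ = 8.2/√41 = 1.2806, s₂/√n₂ = 10.0/√146 = 0.8276.
Unpooled SE of the difference: √(1.63993636 + 0.68492176) = 1.5247.
Margin of error = t* · SE = 1.665 × 1.5247 = 2.5386.
x̄₁ − x̄₂ = 129.1 − 148.0 = -18.9000.
CI: -18.9000 ± 2.5386 = (-21.44, -16.36).

(-21.44, -16.36)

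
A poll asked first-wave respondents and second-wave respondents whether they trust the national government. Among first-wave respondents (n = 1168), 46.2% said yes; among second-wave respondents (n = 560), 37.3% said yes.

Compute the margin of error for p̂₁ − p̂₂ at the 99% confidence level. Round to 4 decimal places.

Each SE is √(p̂(1−p̂)/n): √(0.4620·0.5380/1168) = 0.01459 and √(0.3730·0.6270/560) = 0.02044.
SE(p̂₁ − p̂₂) = √(SE₁² + SE₂²) = √(0.0002128681 + 0.0004177936) = 0.02511, since the two samples are independent.
At 99% confidence z* = 2.576; margin = 2.576 × 0.02511 = 0.06468.

0.0647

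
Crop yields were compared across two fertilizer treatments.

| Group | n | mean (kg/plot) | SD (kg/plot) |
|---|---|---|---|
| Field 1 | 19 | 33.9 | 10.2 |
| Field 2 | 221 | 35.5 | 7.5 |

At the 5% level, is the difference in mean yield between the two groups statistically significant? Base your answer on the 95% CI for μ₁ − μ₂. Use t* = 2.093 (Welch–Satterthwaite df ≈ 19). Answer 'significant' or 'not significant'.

SE₁ = s₁/√n₁ = 10.2/√19 = 2.3400; SE₂ = 7.5/√221 = 0.5045.
Independent samples, unequal variances: SE_diff = √(SE₁² + SE₂²) = √(5.4756 + 0.25452025) = 2.3938.
t* = 2.093, so margin of error = 2.093 × 2.3938 = 5.0102.
Difference in means = 33.9 − 35.5 = -1.6000.
-1.6000 ± 5.0102 → (-6.6102, 3.4102).
The interval (-6.6102, 3.4102) contains 0, so the difference is not significant.

not significant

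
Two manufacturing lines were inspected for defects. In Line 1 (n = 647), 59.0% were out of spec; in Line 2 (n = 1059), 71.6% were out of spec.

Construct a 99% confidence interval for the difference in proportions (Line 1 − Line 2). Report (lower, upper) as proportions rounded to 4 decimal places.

(-0.1873, -0.0647)

The two standard errors are √(0.5900×0.4100/647) = 0.01934 and √(0.7160×0.2840/1059) = 0.01386.
Because the samples are independent, SE_diff = √(0.01934² + 0.01386²) = 0.02379.
Using z* = 2.576 for 99%, ME = 2.576 × 0.02379 = 0.06128.
p̂₁ − p̂₂ = -0.1260; interval -0.1260 ± 0.06128 gives (-0.1873, -0.0647).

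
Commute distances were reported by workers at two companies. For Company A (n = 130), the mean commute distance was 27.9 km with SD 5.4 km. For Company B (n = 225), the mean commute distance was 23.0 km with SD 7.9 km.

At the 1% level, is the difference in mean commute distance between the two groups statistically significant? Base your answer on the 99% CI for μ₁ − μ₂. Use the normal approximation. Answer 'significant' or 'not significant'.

significant

Standard errors of each mean: 5.4/√130 = 0.4736 and 7.9/√225 = 0.5267.
SE(x̄₁ − x̄₂) = √(0.4736² + 0.5267²) = 0.7083 for independent samples with unequal variances.
With z* = 2.576, the margin is 2.576 × 0.7083 = 1.8246.
x̄₁ − x̄₂ = 27.9 − 23.0 = 4.9000; the interval is 4.9000 ± 1.8246 = (3.0754, 6.7246).
The interval (3.0754, 6.7246) does not contain 0, so the difference is significant.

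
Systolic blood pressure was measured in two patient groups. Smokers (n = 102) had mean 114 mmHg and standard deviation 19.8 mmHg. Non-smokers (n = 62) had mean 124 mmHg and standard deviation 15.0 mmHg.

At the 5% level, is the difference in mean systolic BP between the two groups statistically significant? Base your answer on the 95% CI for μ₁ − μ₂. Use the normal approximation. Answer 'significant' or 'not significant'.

significant

SE₁ = s₁/√n₁ = 19.8/√102 = 1.9605; SE₂ = 15.0/√62 = 1.9050.
Independent samples, unequal variances: SE_diff = √(SE₁² + SE₂²) = √(3.84356025 + 3.629025) = 2.7336.
z* = 1.960, so margin of error = 1.960 × 2.7336 = 5.3579.
Difference in means = 114 − 124 = -10.0000.
-10.0000 ± 5.3579 → (-15.3579, -4.6421).
The interval (-15.3579, -4.6421) does not contain 0, so the difference is significant.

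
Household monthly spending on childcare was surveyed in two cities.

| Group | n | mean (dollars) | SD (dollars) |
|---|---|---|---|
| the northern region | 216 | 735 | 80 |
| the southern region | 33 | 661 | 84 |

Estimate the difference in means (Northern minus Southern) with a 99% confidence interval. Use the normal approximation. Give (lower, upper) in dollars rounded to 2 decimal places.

(33.81, 114.19)

SE₁ = s₁/√n₁ = 80/√216 = 5.4433; SE₂ = 84/√33 = 14.6225.
Independent samples, unequal variances: SE_diff = √(SE₁² + SE₂²) = √(29.62951489 + 213.81750625) = 15.6028.
z* = 2.576, so margin of error = 2.576 × 15.6028 = 40.1928.
Difference in means = 735 − 661 = 74.0000.
74.0000 ± 40.1928 → (33.81, 114.19).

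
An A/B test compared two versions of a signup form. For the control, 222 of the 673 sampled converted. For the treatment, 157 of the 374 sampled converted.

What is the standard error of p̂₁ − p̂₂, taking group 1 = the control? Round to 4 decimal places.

First, p̂₁ = 222/673 = 0.3299; p̂₂ = 157/374 = 0.4198.
The two standard errors are √(0.3299×0.6701/673) = 0.01812 and √(0.4198×0.5802/374) = 0.02552.
Because the samples are independent, SE_diff = √(0.01812² + 0.02552²) = 0.03130.

0.0313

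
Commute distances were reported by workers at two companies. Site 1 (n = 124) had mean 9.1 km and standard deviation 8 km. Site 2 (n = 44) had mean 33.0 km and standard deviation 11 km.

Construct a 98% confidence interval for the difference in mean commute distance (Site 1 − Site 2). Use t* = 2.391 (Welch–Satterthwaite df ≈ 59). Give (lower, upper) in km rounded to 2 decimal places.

Standard errors of each mean: 8/√124 = 0.7184 and 11/√44 = 1.6583.
SE(x̄₁ − x̄₂) = √(0.7184² + 1.6583²) = 1.8072 for independent samples with unequal variances.
With t* = 2.391, the margin is 2.391 × 1.8072 = 4.3210.
x̄₁ − x̄₂ = 9.1 − 33.0 = -23.9000; the interval is -23.9000 ± 4.3210 = (-28.22, -19.58).

(-28.22, -19.58)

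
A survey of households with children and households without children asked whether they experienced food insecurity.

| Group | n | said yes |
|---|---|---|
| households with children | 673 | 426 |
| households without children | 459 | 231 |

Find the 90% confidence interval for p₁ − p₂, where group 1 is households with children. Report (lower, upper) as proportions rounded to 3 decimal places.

(0.081, 0.179)

First, p̂₁ = 426/673 = 0.6330; p̂₂ = 231/459 = 0.5033.
The two standard errors are √(0.6330×0.3670/673) = 0.01858 and √(0.5033×0.4967/459) = 0.02334.
Because the samples are independent, SE_diff = √(0.01858² + 0.02334²) = 0.02983.
Using z* = 1.645 for 90%, ME = 1.645 × 0.02983 = 0.04907.
p̂₁ − p̂₂ = 0.1297; interval 0.1297 ± 0.04907 gives (0.081, 0.179).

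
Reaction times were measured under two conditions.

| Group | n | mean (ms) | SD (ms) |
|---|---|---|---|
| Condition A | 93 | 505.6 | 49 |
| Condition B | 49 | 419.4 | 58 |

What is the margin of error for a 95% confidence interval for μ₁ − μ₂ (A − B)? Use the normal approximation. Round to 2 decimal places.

19.05

Per-group SEs: s₁/√n₁ = 49/√93 = 5.0811, s₂/√n₂ = 58/√49 = 8.2857.
Unpooled SE of the difference: √(25.81757721 + 68.65282449) = 9.7196.
Margin of error = z* · SE = 1.960 × 9.7196 = 19.0504.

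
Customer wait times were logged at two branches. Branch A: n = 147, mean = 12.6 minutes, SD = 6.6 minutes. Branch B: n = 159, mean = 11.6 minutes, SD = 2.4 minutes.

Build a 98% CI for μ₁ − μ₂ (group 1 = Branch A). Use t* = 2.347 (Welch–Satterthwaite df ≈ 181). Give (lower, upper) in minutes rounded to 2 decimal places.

(-0.35, 2.35)

Per-group SEs: s₁/√n₁ = 6.6/√147 = 0.5444, s₂/√n₂ = 2.4/√159 = 0.1903.
Unpooled SE of the difference: √(0.29637136 + 0.03621409) = 0.5767.
Margin of error = t* · SE = 2.347 × 0.5767 = 1.3535.
x̄₁ − x̄₂ = 12.6 − 11.6 = 1.0000.
CI: 1.0000 ± 1.3535 = (-0.35, 2.35).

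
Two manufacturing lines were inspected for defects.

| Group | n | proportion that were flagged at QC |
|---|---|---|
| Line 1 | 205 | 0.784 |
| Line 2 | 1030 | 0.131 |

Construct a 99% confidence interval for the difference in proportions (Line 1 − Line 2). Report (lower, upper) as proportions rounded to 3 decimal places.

(0.574, 0.732)

The two standard errors are √(0.7840×0.2160/205) = 0.02874 and √(0.1310×0.8690/1030) = 0.01051.
Because the samples are independent, SE_diff = √(0.02874² + 0.01051²) = 0.03060.
Using z* = 2.576 for 99%, ME = 2.576 × 0.03060 = 0.07883.
p̂₁ − p̂₂ = 0.6530; interval 0.6530 ± 0.07883 gives (0.574, 0.732).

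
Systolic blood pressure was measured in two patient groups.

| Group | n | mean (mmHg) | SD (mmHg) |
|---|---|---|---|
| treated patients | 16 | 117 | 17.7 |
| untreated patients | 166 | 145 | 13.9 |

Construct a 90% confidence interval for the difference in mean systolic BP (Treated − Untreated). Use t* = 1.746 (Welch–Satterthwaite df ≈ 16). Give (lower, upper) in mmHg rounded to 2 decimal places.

Per-group SEs: s₁/√n₁ = 17.7/√16 = 4.4250, s₂/√n₂ = 13.9/√166 = 1.0788.
Unpooled SE of the difference: √(19.580625 + 1.16380944) = 4.5546.
Margin of error = t* · SE = 1.746 × 4.5546 = 7.9523.
x̄₁ − x̄₂ = 117 − 145 = -28.0000.
CI: -28.0000 ± 7.9523 = (-35.95, -20.05).

(-35.95, -20.05)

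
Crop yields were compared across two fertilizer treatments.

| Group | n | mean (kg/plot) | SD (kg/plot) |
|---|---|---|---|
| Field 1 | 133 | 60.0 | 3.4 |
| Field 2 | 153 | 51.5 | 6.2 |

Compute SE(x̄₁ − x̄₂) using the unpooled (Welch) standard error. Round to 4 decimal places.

0.5815

Per-group SEs: s₁/√n₁ = 3.4/√133 = 0.2948, s₂/√n₂ = 6.2/√153 = 0.5012.
Unpooled SE of the difference: √(0.08690704 + 0.25120144) = 0.5815.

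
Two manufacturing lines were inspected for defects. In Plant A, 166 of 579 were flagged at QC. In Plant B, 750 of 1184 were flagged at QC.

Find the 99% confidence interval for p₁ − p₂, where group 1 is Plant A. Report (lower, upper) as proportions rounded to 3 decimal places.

p̂₁ = 166/579 = 0.2867 and p̂₂ = 750/1184 = 0.6334.
SE₁ = √(p̂₁(1−p̂₁)/n₁) = √(0.2867·0.7133/579) = 0.01879; SE₂ = √(0.6334·0.3666/1184) = 0.01400.
Independent samples: SE of the difference = √(SE₁² + SE₂²) = √(0.0003530641 + 0.000196) = 0.02343.
z* for 99% confidence is 2.576, so the margin of error is 2.576 × 0.02343 = 0.06036.
Point estimate p̂₁ − p̂₂ = 0.2867 − 0.6334 = -0.3467.
-0.3467 ± 0.06036 → (-0.407, -0.286).

(-0.407, -0.286)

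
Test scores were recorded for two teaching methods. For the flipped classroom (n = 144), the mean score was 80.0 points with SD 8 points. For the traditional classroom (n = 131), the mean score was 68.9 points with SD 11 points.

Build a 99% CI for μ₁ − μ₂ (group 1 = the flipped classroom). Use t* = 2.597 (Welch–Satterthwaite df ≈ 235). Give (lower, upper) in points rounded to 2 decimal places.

Per-group SEs: s₁/√n₁ = 8/√144 = 0.6667, s₂/√n₂ = 11/√131 = 0.9611.
Unpooled SE of the difference: √(0.44448889 + 0.92371321) = 1.1697.
Margin of error = t* · SE = 2.597 × 1.1697 = 3.0377.
x̄₁ − x̄₂ = 80.0 − 68.9 = 11.1000.
CI: 11.1000 ± 3.0377 = (8.06, 14.14).

(8.06, 14.14)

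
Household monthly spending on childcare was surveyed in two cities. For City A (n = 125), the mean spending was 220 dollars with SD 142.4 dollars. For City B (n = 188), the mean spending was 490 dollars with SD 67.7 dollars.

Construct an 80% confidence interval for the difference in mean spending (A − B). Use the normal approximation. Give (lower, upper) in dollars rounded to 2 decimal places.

Per-group SEs: s₁/√n₁ = 142.4/√125 = 12.7366, s₂/√n₂ = 67.7/√188 = 4.9375.
Unpooled SE of the difference: √(162.22097956 + 24.37890625) = 13.6602.
Margin of error = z* · SE = 1.282 × 13.6602 = 17.5124.
x̄₁ − x̄₂ = 220 − 490 = -270.0000.
CI: -270.0000 ± 17.5124 = (-287.51, -252.49).

(-287.51, -252.49)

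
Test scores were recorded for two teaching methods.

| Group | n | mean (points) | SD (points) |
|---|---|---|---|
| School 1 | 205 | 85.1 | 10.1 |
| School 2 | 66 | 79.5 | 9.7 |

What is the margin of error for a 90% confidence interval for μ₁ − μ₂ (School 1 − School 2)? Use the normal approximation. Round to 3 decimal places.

2.281

Per-group SEs: s₁/√n₁ = 10.1/√205 = 0.7054, s₂/√n₂ = 9.7/√66 = 1.1940.
Unpooled SE of the difference: √(0.49758916 + 1.425636) = 1.3868.
Margin of error = z* · SE = 1.645 × 1.3868 = 2.2813.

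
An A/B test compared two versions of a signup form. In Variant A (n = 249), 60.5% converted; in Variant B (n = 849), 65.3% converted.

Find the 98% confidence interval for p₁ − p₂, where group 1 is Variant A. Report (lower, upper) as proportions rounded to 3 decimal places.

(-0.129, 0.033)

Each SE is √(p̂(1−p̂)/n): √(0.6050·0.3950/249) = 0.03098 and √(0.6530·0.3470/849) = 0.01634.
SE(p̂₁ − p̂₂) = √(SE₁² + SE₂²) = √(0.0009597604 + 0.0002669956) = 0.03503, since the two samples are independent.
At 98% confidence z* = 2.326; margin = 2.326 × 0.03503 = 0.08148.
The difference is 0.6050 − 0.6530 = -0.0480, so the interval is -0.0480 ± 0.08148 = (-0.129, 0.033).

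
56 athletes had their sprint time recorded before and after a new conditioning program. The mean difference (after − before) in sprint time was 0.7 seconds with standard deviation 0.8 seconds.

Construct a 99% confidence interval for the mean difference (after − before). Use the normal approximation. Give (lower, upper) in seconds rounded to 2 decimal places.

(0.42, 0.98)

Paired design: SE = s_d/√n = 0.8/√56 = 0.1069.
z* = 2.576; margin of error = 2.576 × 0.1069 = 0.2754.
0.7 ± 0.2754 → (0.42, 0.98).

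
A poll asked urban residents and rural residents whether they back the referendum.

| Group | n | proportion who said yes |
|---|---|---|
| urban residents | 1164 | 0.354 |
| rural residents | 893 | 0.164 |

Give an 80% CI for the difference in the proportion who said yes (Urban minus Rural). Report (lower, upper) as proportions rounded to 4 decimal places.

Each SE is √(p̂(1−p̂)/n): √(0.3540·0.6460/1164) = 0.01402 and √(0.1640·0.8360/893) = 0.01239.
SE(p̂₁ − p̂₂) = √(SE₁² + SE₂²) = √(0.0001965604 + 0.0001535121) = 0.01871, since the two samples are independent.
At 80% confidence z* = 1.282; margin = 1.282 × 0.01871 = 0.02399.
The difference is 0.3540 − 0.1640 = 0.1900, so the interval is 0.1900 ± 0.02399 = (0.1660, 0.2140).

(0.1660, 0.2140)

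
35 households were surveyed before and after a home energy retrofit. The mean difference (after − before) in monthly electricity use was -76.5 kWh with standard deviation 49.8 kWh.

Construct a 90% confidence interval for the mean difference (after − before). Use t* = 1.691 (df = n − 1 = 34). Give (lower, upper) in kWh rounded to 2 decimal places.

This is a matched-pairs design, so SE = s_d/√n = 49.8/√35 = 8.4177.
Margin = 1.691 × 8.4177 = 14.2343; the interval is -76.5 ± 14.2343 = (-90.73, -62.27).

(-90.73, -62.27)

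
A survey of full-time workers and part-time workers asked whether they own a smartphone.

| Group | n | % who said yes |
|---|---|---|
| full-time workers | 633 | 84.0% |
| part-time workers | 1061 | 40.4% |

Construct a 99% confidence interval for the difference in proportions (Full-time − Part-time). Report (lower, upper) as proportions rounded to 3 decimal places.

(0.382, 0.490)

Each SE is √(p̂(1−p̂)/n): √(0.8400·0.1600/633) = 0.01457 and √(0.4040·0.5960/1061) = 0.01506.
SE(p̂₁ − p̂₂) = √(SE₁² + SE₂²) = √(0.0002122849 + 0.0002268036) = 0.02095, since the two samples are independent.
At 99% confidence z* = 2.576; margin = 2.576 × 0.02095 = 0.05397.
The difference is 0.8400 − 0.4040 = 0.4360, so the interval is 0.4360 ± 0.05397 = (0.382, 0.490).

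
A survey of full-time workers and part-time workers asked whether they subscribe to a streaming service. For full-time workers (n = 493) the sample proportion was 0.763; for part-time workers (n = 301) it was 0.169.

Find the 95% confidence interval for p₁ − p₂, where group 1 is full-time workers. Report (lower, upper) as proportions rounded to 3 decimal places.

(0.537, 0.651)

Each SE is √(p̂(1−p̂)/n): √(0.7630·0.2370/493) = 0.01915 and √(0.1690·0.8310/301) = 0.02160.
SE(p̂₁ − p̂₂) = √(SE₁² + SE₂²) = √(0.0003667225 + 0.00046656) = 0.02887, since the two samples are independent.
At 95% confidence z* = 1.960; margin = 1.960 × 0.02887 = 0.05659.
The difference is 0.7630 − 0.1690 = 0.5940, so the interval is 0.5940 ± 0.05659 = (0.537, 0.651).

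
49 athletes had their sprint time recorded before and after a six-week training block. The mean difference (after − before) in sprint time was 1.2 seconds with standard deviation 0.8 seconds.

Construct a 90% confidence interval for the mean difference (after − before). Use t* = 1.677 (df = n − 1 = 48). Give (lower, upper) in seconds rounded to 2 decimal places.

Paired design: SE = s_d/√n = 0.8/√49 = 0.1143.
t* = 1.677; margin of error = 1.677 × 0.1143 = 0.1917.
1.2 ± 0.1917 → (1.01, 1.39).

(1.01, 1.39)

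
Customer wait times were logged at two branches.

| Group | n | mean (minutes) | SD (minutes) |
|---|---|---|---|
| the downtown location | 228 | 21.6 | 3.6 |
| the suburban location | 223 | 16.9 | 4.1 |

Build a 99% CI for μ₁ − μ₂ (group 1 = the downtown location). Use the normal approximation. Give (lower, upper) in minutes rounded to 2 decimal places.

(3.76, 5.64)

Standard errors of each mean: 3.6/√228 = 0.2384 and 4.1/√223 = 0.2746.
SE(x̄₁ − x̄₂) = √(0.2384² + 0.2746²) = 0.3636 for independent samples with unequal variances.
With z* = 2.576, the margin is 2.576 × 0.3636 = 0.9366.
x̄₁ − x̄₂ = 21.6 − 16.9 = 4.7000; the interval is 4.7000 ± 0.9366 = (3.76, 5.64).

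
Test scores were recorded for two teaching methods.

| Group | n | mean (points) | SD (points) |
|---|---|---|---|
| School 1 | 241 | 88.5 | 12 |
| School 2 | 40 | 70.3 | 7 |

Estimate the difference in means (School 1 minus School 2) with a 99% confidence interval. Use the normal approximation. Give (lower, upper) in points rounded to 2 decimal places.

(14.72, 21.68)

Standard errors of each mean: 12/√241 = 0.7730 and 7/√40 = 1.1068.
SE(x̄₁ − x̄₂) = √(0.7730² + 1.1068²) = 1.3500 for independent samples with unequal variances.
With z* = 2.576, the margin is 2.576 × 1.3500 = 3.4776.
x̄₁ − x̄₂ = 88.5 − 70.3 = 18.2000; the interval is 18.2000 ± 3.4776 = (14.72, 21.68).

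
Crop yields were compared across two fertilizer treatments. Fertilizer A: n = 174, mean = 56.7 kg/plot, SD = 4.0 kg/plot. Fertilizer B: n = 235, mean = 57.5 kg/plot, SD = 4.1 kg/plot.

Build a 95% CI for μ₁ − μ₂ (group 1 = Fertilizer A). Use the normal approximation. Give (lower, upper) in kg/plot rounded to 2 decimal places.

Per-group SEs: s₁/√n₁ = 4.0/√174 = 0.3032, s₂/√n₂ = 4.1/√235 = 0.2675.
Unpooled SE of the difference: √(0.09193024 + 0.07155625) = 0.4043.
Margin of error = z* · SE = 1.960 × 0.4043 = 0.7924.
x̄₁ − x̄₂ = 56.7 − 57.5 = -0.8000.
CI: -0.8000 ± 0.7924 = (-1.59, -0.01).

(-1.59, -0.01)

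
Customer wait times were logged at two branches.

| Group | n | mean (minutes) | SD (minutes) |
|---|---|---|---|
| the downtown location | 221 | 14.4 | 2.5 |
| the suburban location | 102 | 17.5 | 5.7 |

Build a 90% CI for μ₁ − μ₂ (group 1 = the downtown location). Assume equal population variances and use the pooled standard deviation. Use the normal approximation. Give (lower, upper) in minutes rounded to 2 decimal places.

s_p = √[((n₁−1)s₁² + (n₂−1)s₂²)/(n₁+n₂−2)] = √[(220·2.5² + 101·5.7²)/321] = 3.8087.
SE = 3.8087·√(1/221 + 1/102) = 0.4559.
With z* = 1.645, margin = 1.645 × 0.4559 = 0.7500.
x̄₁ − x̄₂ = 14.4 − 17.5 = -3.1000; interval -3.1000 ± 0.7500 = (-3.85, -2.35).

(-3.85, -2.35)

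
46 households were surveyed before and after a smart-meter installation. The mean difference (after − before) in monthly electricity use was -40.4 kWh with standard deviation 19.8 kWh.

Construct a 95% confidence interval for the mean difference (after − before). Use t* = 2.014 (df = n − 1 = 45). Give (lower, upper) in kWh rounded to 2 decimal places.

Paired design: SE = s_d/√n = 19.8/√46 = 2.9194.
t* = 2.014; margin of error = 2.014 × 2.9194 = 5.8797.
-40.4 ± 5.8797 → (-46.28, -34.52).

(-46.28, -34.52)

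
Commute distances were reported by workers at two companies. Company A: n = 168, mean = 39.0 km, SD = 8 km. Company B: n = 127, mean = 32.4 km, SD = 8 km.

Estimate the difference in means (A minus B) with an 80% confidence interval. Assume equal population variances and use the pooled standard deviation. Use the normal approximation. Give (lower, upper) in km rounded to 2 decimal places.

(5.39, 7.81)

Pooled variance s_p² = [167·8² + 126·8²] / (168+127−2) = 64.0000, so s_p = 8.0000.
SE_diff = s_p·√(1/n₁ + 1/n₂) = 8.0000·√(1/168 + 1/127) = 0.9407.
z* = 1.282; margin = 1.282 × 0.9407 = 1.2060.
Difference = 39.0 − 32.4 = 6.6000.
6.6000 ± 1.2060 → (5.39, 7.81).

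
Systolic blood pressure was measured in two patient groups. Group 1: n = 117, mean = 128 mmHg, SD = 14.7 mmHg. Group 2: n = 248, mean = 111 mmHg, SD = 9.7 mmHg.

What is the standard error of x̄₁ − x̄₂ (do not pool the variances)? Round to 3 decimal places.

1.492

Standard errors of each mean: 14.7/√117 = 1.3590 and 9.7/√248 = 0.6160.
SE(x̄₁ − x̄₂) = √(1.3590² + 0.6160²) = 1.4921 for independent samples with unequal variances.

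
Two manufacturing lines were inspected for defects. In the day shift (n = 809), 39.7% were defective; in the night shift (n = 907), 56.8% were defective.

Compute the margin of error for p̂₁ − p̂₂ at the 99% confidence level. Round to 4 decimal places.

0.0613

The two standard errors are √(0.3970×0.6030/809) = 0.01720 and √(0.5680×0.4320/907) = 0.01645.
Because the samples are independent, SE_diff = √(0.01720² + 0.01645²) = 0.02380.
Using z* = 2.576 for 99%, ME = 2.576 × 0.02380 = 0.06131.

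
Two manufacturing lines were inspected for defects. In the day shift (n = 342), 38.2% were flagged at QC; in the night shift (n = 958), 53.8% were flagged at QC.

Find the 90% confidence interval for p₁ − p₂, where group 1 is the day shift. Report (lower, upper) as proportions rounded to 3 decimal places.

SE₁ = √(p̂₁(1−p̂₁)/n₁) = √(0.3820·0.6180/342) = 0.02627; SE₂ = √(0.5380·0.4620/958) = 0.01611.
Independent samples: SE of the difference = √(SE₁² + SE₂²) = √(0.0006901129 + 0.0002595321) = 0.03082.
z* for 90% confidence is 1.645, so the margin of error is 1.645 × 0.03082 = 0.05070.
Point estimate p̂₁ − p̂₂ = 0.3820 − 0.5380 = -0.1560.
-0.1560 ± 0.05070 → (-0.207, -0.105).

(-0.207, -0.105)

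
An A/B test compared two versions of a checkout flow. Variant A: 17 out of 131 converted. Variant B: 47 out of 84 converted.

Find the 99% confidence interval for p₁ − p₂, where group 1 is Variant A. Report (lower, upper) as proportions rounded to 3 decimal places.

(-0.588, -0.271)

p̂₁ = 17/131 = 0.1298 and p̂₂ = 47/84 = 0.5595.
SE₁ = √(p̂₁(1−p̂₁)/n₁) = √(0.1298·0.8702/131) = 0.02936; SE₂ = √(0.5595·0.4405/84) = 0.05417.
Independent samples: SE of the difference = √(SE₁² + SE₂²) = √(0.0008620096 + 0.0029343889) = 0.06161.
z* for 99% confidence is 2.576, so the margin of error is 2.576 × 0.06161 = 0.15871.
Point estimate p̂₁ − p̂₂ = 0.1298 − 0.5595 = -0.4297.
-0.4297 ± 0.15871 → (-0.588, -0.271).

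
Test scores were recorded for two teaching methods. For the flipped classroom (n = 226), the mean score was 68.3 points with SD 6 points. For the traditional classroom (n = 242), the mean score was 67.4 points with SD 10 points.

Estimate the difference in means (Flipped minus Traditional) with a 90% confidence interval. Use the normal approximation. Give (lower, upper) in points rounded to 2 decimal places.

SE₁ = s₁/√n₁ = 6/√226 = 0.3991; SE₂ = 10/√242 = 0.6428.
Independent samples, unequal variances: SE_diff = √(SE₁² + SE₂²) = √(0.15928081 + 0.41319184) = 0.7566.
z* = 1.645, so margin of error = 1.645 × 0.7566 = 1.2446.
Difference in means = 68.3 − 67.4 = 0.9000.
0.9000 ± 1.2446 → (-0.34, 2.14).

(-0.34, 2.14)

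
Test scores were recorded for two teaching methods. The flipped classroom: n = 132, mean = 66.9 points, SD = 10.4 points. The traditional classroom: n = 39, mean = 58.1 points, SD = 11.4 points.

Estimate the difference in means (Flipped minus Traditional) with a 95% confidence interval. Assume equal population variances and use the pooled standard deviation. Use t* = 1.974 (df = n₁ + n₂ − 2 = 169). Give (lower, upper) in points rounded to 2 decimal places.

s_p = √[((n₁−1)s₁² + (n₂−1)s₂²)/(n₁+n₂−2)] = √[(131·10.4² + 38·11.4²)/169] = 10.6331.
SE = 10.6331·√(1/132 + 1/39) = 1.9379.
With t* = 1.974, margin = 1.974 × 1.9379 = 3.8254.
x̄₁ − x̄₂ = 66.9 − 58.1 = 8.8000; interval 8.8000 ± 3.8254 = (4.97, 12.63).

(4.97, 12.63)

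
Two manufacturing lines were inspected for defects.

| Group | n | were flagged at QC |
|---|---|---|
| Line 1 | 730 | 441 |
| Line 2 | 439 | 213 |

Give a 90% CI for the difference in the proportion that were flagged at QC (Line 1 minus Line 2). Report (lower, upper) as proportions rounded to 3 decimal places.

(0.070, 0.168)

p̂₁ = 441/730 = 0.6041 and p̂₂ = 213/439 = 0.4852.
SE₁ = √(p̂₁(1−p̂₁)/n₁) = √(0.6041·0.3959/730) = 0.01810; SE₂ = √(0.4852·0.5148/439) = 0.02385.
Independent samples: SE of the difference = √(SE₁² + SE₂²) = √(0.00032761 + 0.0005688225) = 0.02994.
z* for 90% confidence is 1.645, so the margin of error is 1.645 × 0.02994 = 0.04925.
Point estimate p̂₁ − p̂₂ = 0.6041 − 0.4852 = 0.1189.
0.1189 ± 0.04925 → (0.070, 0.168).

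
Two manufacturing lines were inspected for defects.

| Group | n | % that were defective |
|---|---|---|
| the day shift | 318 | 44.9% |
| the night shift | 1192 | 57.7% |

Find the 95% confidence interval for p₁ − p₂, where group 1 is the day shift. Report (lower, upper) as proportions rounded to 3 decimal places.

SE₁ = √(p̂₁(1−p̂₁)/n₁) = √(0.4490·0.5510/318) = 0.02789; SE₂ = √(0.5770·0.4230/1192) = 0.01431.
Independent samples: SE of the difference = √(SE₁² + SE₂²) = √(0.0007778521 + 0.0002047761) = 0.03135.
z* for 95% confidence is 1.960, so the margin of error is 1.960 × 0.03135 = 0.06145.
Point estimate p̂₁ − p̂₂ = 0.4490 − 0.5770 = -0.1280.
-0.1280 ± 0.06145 → (-0.189, -0.067).

(-0.189, -0.067)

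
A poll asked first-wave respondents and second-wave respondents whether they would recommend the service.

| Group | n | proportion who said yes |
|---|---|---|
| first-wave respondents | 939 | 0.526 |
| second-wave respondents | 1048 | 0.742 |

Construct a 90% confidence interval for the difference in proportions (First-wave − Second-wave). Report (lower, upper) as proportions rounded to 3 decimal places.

SE₁ = √(p̂₁(1−p̂₁)/n₁) = √(0.5260·0.4740/939) = 0.01629; SE₂ = √(0.7420·0.2580/1048) = 0.01352.
Independent samples: SE of the difference = √(SE₁² + SE₂²) = √(0.0002653641 + 0.0001827904) = 0.02117.
z* for 90% confidence is 1.645, so the margin of error is 1.645 × 0.02117 = 0.03482.
Point estimate p̂₁ − p̂₂ = 0.5260 − 0.7420 = -0.2160.
-0.2160 ± 0.03482 → (-0.251, -0.181).

(-0.251, -0.181)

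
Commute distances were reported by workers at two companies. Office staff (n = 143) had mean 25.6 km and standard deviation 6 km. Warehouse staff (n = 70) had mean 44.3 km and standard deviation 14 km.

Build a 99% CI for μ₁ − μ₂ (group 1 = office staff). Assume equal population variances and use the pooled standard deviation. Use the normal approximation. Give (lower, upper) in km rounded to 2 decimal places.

(-22.23, -15.17)

Pooled variance s_p² = [142·6² + 69·14²] / (143+70−2) = 88.3223, so s_p = 9.3980.
SE_diff = s_p·√(1/n₁ + 1/n₂) = 9.3980·√(1/143 + 1/70) = 1.3709.
z* = 2.576; margin = 2.576 × 1.3709 = 3.5314.
Difference = 25.6 − 44.3 = -18.7000.
-18.7000 ± 3.5314 → (-22.23, -15.17).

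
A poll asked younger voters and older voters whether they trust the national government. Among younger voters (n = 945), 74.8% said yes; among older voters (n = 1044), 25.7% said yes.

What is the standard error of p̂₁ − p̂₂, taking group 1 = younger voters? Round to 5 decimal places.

0.01955

The two standard errors are √(0.7480×0.2520/945) = 0.01412 and √(0.2570×0.7430/1044) = 0.01352.
Because the samples are independent, SE_diff = √(0.01412² + 0.01352²) = 0.01955.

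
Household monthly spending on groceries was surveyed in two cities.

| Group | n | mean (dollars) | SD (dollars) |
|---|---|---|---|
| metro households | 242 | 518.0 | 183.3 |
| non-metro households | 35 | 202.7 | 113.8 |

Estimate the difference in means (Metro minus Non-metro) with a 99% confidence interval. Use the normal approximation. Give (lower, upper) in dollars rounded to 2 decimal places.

(257.19, 373.41)

Standard errors of each mean: 183.3/√242 = 11.7830 and 113.8/√35 = 19.2357.
SE(x̄₁ − x̄₂) = √(11.7830² + 19.2357²) = 22.5577 for independent samples with unequal variances.
With z* = 2.576, the margin is 2.576 × 22.5577 = 58.1086.
x̄₁ − x̄₂ = 518.0 − 202.7 = 315.3000; the interval is 315.3000 ± 58.1086 = (257.19, 373.41).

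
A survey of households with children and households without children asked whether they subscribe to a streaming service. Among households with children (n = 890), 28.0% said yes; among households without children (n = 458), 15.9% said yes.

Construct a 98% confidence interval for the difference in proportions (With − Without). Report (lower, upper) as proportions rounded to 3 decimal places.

(0.068, 0.174)

Each SE is √(p̂(1−p̂)/n): √(0.2800·0.7200/890) = 0.01505 and √(0.1590·0.8410/458) = 0.01709.
SE(p̂₁ − p̂₂) = √(SE₁² + SE₂²) = √(0.0002265025 + 0.0002920681) = 0.02277, since the two samples are independent.
At 98% confidence z* = 2.326; margin = 2.326 × 0.02277 = 0.05296.
The difference is 0.2800 − 0.1590 = 0.1210, so the interval is 0.1210 ± 0.05296 = (0.068, 0.174).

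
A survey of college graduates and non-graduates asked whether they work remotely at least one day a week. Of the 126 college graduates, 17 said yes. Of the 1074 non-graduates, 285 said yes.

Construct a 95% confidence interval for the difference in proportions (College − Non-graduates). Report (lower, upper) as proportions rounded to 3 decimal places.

p̂₁ = 17/126 = 0.1349 and p̂₂ = 285/1074 = 0.2654.
SE₁ = √(p̂₁(1−p̂₁)/n₁) = √(0.1349·0.8651/126) = 0.03043; SE₂ = √(0.2654·0.7346/1074) = 0.01347.
Independent samples: SE of the difference = √(SE₁² + SE₂²) = √(0.0009259849 + 0.0001814409) = 0.03328.
z* for 95% confidence is 1.960, so the margin of error is 1.960 × 0.03328 = 0.06523.
Point estimate p̂₁ − p̂₂ = 0.1349 − 0.2654 = -0.1305.
-0.1305 ± 0.06523 → (-0.196, -0.065).

(-0.196, -0.065)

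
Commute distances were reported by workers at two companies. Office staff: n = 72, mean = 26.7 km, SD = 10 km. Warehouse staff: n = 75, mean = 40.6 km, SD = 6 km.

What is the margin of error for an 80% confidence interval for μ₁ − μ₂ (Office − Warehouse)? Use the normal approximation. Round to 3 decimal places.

1.753

SE₁ = s₁/√n₁ = 10/√72 = 1.1785; SE₂ = 6/√75 = 0.6928.
Independent samples, unequal variances: SE_diff = √(SE₁² + SE₂²) = √(1.38886225 + 0.47997184) = 1.3671.
z* = 1.282, so margin of error = 1.282 × 1.3671 = 1.7526.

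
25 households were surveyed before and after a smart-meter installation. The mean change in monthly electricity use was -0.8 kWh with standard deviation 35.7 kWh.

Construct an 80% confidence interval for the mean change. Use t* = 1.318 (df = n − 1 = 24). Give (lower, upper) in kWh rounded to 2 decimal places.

(-10.21, 8.61)

Paired design: SE = s_d/√n = 35.7/√25 = 7.1400.
t* = 1.318; margin of error = 1.318 × 7.1400 = 9.4105.
-0.8 ± 9.4105 → (-10.21, 8.61).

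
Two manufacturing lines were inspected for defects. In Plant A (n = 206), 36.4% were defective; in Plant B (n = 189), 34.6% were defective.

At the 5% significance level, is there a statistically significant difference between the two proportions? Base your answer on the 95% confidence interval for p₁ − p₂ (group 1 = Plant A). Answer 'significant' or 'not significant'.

Each SE is √(p̂(1−p̂)/n): √(0.3640·0.6360/206) = 0.03352 and √(0.3460·0.6540/189) = 0.03460.
SE(p̂₁ − p̂₂) = √(SE₁² + SE₂²) = √(0.0011235904 + 0.00119716) = 0.04817, since the two samples are independent.
At 95% confidence z* = 1.960; margin = 1.960 × 0.04817 = 0.09441.
The difference is 0.3640 − 0.3460 = 0.0180, so the interval is 0.0180 ± 0.09441 = (-0.07641, 0.11241).
The interval (-0.07641, 0.11241) contains 0, so the difference is not significant.

not significant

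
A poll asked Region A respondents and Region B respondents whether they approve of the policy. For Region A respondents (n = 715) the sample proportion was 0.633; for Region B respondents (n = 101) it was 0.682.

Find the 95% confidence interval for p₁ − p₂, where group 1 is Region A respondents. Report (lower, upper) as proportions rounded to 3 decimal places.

(-0.146, 0.048)

SE₁ = √(p̂₁(1−p̂₁)/n₁) = √(0.6330·0.3670/715) = 0.01803; SE₂ = √(0.6820·0.3180/101) = 0.04634.
Independent samples: SE of the difference = √(SE₁² + SE₂²) = √(0.0003250809 + 0.0021473956) = 0.04972.
z* for 95% confidence is 1.960, so the margin of error is 1.960 × 0.04972 = 0.09745.
Point estimate p̂₁ − p̂₂ = 0.6330 − 0.6820 = -0.0490.
-0.0490 ± 0.09745 → (-0.146, 0.048).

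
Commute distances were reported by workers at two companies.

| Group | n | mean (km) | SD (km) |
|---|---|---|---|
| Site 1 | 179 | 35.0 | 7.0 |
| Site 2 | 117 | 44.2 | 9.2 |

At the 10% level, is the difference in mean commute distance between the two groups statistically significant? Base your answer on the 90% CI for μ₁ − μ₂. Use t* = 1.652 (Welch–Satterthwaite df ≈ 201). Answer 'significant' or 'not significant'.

significant

Per-group SEs: s₁/√n₁ = 7.0/√179 = 0.5232, s₂/√n₂ = 9.2/√117 = 0.8505.
Unpooled SE of the difference: √(0.27373824 + 0.72335025) = 0.9985.
Margin of error = t* · SE = 1.652 × 0.9985 = 1.6495.
x̄₁ − x̄₂ = 35.0 − 44.2 = -9.2000.
CI: -9.2000 ± 1.6495 = (-10.8495, -7.5505).
The interval (-10.8495, -7.5505) does not contain 0, so the difference is significant.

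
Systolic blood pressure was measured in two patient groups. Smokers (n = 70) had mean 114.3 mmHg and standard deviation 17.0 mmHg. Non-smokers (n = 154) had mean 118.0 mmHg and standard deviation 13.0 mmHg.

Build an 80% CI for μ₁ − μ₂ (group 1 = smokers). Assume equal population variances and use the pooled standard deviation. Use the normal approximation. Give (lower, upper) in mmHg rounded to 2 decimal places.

Pooled variance s_p² = [69·17.0² + 153·13.0²] / (70+154−2) = 206.2973, so s_p = 14.3631.
SE_diff = s_p·√(1/n₁ + 1/n₂) = 14.3631·√(1/70 + 1/154) = 2.0704.
z* = 1.282; margin = 1.282 × 2.0704 = 2.6543.
Difference = 114.3 − 118.0 = -3.7000.
-3.7000 ± 2.6543 → (-6.35, -1.05).

(-6.35, -1.05)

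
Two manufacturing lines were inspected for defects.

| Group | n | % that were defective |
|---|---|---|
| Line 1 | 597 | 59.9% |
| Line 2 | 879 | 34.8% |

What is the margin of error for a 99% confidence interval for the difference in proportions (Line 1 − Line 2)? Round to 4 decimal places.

The two standard errors are √(0.5990×0.4010/597) = 0.02006 and √(0.3480×0.6520/879) = 0.01607.
Because the samples are independent, SE_diff = √(0.02006² + 0.01607²) = 0.02570.
Using z* = 2.576 for 99%, ME = 2.576 × 0.02570 = 0.06620.

0.0662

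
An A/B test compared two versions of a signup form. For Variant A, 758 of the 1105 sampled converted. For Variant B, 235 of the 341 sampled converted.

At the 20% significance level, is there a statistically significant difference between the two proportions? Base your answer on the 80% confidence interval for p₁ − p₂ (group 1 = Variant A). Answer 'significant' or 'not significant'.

First, p̂₁ = 758/1105 = 0.6860; p̂₂ = 235/341 = 0.6891.
The two standard errors are √(0.6860×0.3140/1105) = 0.01396 and √(0.6891×0.3109/341) = 0.02507.
Because the samples are independent, SE_diff = √(0.01396² + 0.02507²) = 0.02869.
Using z* = 1.282 for 80%, ME = 1.282 × 0.02869 = 0.03678.
p̂₁ − p̂₂ = -0.0031; interval -0.0031 ± 0.03678 gives (-0.03988, 0.03368).
The interval (-0.03988, 0.03368) contains 0, so the difference is not significant.

not significant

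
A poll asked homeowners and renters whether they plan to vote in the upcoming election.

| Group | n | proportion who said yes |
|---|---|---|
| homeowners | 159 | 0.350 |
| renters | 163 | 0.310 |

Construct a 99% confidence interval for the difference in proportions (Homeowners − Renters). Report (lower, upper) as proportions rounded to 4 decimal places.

(-0.0949, 0.1749)

Each SE is √(p̂(1−p̂)/n): √(0.3500·0.6500/159) = 0.03783 and √(0.3100·0.6900/163) = 0.03623.
SE(p̂₁ − p̂₂) = √(SE₁² + SE₂²) = √(0.0014311089 + 0.0013126129) = 0.05238, since the two samples are independent.
At 99% confidence z* = 2.576; margin = 2.576 × 0.05238 = 0.13493.
The difference is 0.3500 − 0.3100 = 0.0400, so the interval is 0.0400 ± 0.13493 = (-0.0949, 0.1749).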